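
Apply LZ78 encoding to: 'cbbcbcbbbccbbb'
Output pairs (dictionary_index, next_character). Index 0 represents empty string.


LZ78 encoding steps:
Dictionary: {0: ''}
Step 1: w='' (idx 0), next='c' -> output (0, 'c'), add 'c' as idx 1
Step 2: w='' (idx 0), next='b' -> output (0, 'b'), add 'b' as idx 2
Step 3: w='b' (idx 2), next='c' -> output (2, 'c'), add 'bc' as idx 3
Step 4: w='bc' (idx 3), next='b' -> output (3, 'b'), add 'bcb' as idx 4
Step 5: w='b' (idx 2), next='b' -> output (2, 'b'), add 'bb' as idx 5
Step 6: w='c' (idx 1), next='c' -> output (1, 'c'), add 'cc' as idx 6
Step 7: w='bb' (idx 5), next='b' -> output (5, 'b'), add 'bbb' as idx 7


Encoded: [(0, 'c'), (0, 'b'), (2, 'c'), (3, 'b'), (2, 'b'), (1, 'c'), (5, 'b')]


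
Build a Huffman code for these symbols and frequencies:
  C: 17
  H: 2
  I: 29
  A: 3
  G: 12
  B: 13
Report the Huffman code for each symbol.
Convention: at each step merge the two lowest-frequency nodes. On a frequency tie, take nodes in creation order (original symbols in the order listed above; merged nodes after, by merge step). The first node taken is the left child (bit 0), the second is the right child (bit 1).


Huffman tree construction:
Step 1: Merge H(2) + A(3) = 5
Step 2: Merge (H+A)(5) + G(12) = 17
Step 3: Merge B(13) + C(17) = 30
Step 4: Merge ((H+A)+G)(17) + I(29) = 46
Step 5: Merge (B+C)(30) + (((H+A)+G)+I)(46) = 76
Read each symbol's code off the tree from the root (left child = 0, right child = 1).

Codes:
  C: 01 (length 2)
  H: 1000 (length 4)
  I: 11 (length 2)
  A: 1001 (length 4)
  G: 101 (length 3)
  B: 00 (length 2)
Average code length: 174/76 = 2.2895 bits/symbol


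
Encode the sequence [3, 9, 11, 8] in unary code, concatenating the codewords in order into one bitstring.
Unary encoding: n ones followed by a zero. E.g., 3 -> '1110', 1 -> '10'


Encode each number as n ones followed by a terminating 0:
  3 -> 1110 (4 bits)
  9 -> 1111111110 (10 bits)
  11 -> 111111111110 (12 bits)
  8 -> 111111110 (9 bits)
Total length = 4 + 10 + 12 + 9 = 35 bits.

Unary([3, 9, 11, 8]) = 11101111111110111111111110111111110 (35 bits)


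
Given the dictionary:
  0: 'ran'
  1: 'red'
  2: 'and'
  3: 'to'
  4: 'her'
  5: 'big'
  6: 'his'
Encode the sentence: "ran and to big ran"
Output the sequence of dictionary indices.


Look up each word in the dictionary:
  'ran' -> 0
  'and' -> 2
  'to' -> 3
  'big' -> 5
  'ran' -> 0

Encoded: [0, 2, 3, 5, 0]


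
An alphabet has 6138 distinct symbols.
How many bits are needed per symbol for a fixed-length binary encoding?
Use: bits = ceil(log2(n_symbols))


log2(6138) = 12.5836
Bracket: 2^12 = 4096 < 6138 <= 2^13 = 8192
So ceil(log2(6138)) = 13

bits = ceil(log2(6138)) = ceil(12.5836) = 13 bits


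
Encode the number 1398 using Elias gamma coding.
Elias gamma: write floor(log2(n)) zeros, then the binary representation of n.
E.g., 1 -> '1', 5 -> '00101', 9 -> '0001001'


num_bits = floor(log2(1398)) + 1 = 11
leading_zeros = num_bits - 1 = 10
binary(1398) = 10101110110

Elias gamma(1398) = '0000000000' + '10101110110' = 000000000010101110110 (21 bits)


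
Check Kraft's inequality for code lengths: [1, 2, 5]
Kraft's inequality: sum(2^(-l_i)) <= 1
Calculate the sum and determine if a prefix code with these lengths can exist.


Sum = 2^(-1) + 2^(-2) + 2^(-5)
    = 0.5 + 0.25 + 0.03125
    = 25/32 = 0.78125
Since 0.78125 <= 1, Kraft's inequality IS satisfied.
A prefix code with these lengths CAN exist.

Kraft sum = 0.78125. Satisfied.


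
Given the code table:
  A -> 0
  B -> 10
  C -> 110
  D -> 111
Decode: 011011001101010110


Decoding:
0 -> A
110 -> C
110 -> C
0 -> A
110 -> C
10 -> B
10 -> B
110 -> C


Result: ACCACBBC


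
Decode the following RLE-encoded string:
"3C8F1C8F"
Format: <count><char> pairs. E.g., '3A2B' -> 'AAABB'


Expanding each <count><char> pair:
  3C -> 'CCC'
  8F -> 'FFFFFFFF'
  1C -> 'C'
  8F -> 'FFFFFFFF'

Decoded = CCCFFFFFFFFCFFFFFFFF


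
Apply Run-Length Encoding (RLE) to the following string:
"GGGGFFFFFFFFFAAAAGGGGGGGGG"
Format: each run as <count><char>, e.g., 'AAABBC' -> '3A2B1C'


Scanning runs left to right:
  i=0: run of 'G' x 4 -> '4G'
  i=4: run of 'F' x 9 -> '9F'
  i=13: run of 'A' x 4 -> '4A'
  i=17: run of 'G' x 9 -> '9G'

RLE = 4G9F4A9G


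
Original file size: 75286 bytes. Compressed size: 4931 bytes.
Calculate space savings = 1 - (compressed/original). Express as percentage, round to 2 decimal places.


ratio = compressed/original = 4931/75286 = 0.065497
savings = 1 - ratio = 1 - 0.065497 = 0.934503
as a percentage: 0.934503 * 100 = 93.45%

Space savings = 1 - 4931/75286 = 93.45%


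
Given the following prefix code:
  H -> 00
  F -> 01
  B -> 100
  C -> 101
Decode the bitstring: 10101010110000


Decoding step by step:
Bits 101 -> C
Bits 01 -> F
Bits 01 -> F
Bits 01 -> F
Bits 100 -> B
Bits 00 -> H


Decoded message: CFFFBH


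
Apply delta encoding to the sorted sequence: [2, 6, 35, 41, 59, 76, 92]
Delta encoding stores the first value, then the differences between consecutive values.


First value: 2
Deltas:
  6 - 2 = 4
  35 - 6 = 29
  41 - 35 = 6
  59 - 41 = 18
  76 - 59 = 17
  92 - 76 = 16


Delta encoded: [2, 4, 29, 6, 18, 17, 16]


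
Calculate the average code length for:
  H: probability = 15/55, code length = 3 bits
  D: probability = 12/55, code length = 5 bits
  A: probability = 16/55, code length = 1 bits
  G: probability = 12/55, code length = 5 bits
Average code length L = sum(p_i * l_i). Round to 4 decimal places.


Weighted contributions p_i * l_i:
  H: (15/55) * 3 = 45/55
  D: (12/55) * 5 = 60/55
  A: (16/55) * 1 = 16/55
  G: (12/55) * 5 = 60/55
Sum = (45 + 60 + 16 + 60)/55 = 181/55

L = 181/55 = 3.2909 bits/symbol


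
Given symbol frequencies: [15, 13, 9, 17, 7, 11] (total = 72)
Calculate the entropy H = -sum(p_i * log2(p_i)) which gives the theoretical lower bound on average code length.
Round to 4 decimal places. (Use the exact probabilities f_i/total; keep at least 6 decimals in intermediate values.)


Per-symbol terms -p_i * log2(p_i) with p_i = f_i/72:
  p = 15/72 = 0.208333: log2(p) = -2.263034, -p*log2(p) = 0.471466
  p = 13/72 = 0.180556: log2(p) = -2.469485, -p*log2(p) = 0.445879
  p = 9/72 = 0.125000: log2(p) = -3.000000, -p*log2(p) = 0.375000
  p = 17/72 = 0.236111: log2(p) = -2.082462, -p*log2(p) = 0.491692
  p = 7/72 = 0.097222: log2(p) = -3.362570, -p*log2(p) = 0.326917
  p = 11/72 = 0.152778: log2(p) = -2.710493, -p*log2(p) = 0.414103
H = 0.471466 + 0.445879 + 0.375000 + 0.491692 + 0.326917 + 0.414103 = 2.525057

H = 2.5251 bits/symbol


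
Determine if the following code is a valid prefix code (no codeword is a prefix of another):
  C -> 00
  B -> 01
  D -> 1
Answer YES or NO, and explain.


Checking each pair (does one codeword prefix another?):
  C='00' vs B='01': no prefix
  C='00' vs D='1': no prefix
  B='01' vs C='00': no prefix
  B='01' vs D='1': no prefix
  D='1' vs C='00': no prefix
  D='1' vs B='01': no prefix
No violation found over all pairs.

YES -- this is a valid prefix code. No codeword is a prefix of any other codeword.


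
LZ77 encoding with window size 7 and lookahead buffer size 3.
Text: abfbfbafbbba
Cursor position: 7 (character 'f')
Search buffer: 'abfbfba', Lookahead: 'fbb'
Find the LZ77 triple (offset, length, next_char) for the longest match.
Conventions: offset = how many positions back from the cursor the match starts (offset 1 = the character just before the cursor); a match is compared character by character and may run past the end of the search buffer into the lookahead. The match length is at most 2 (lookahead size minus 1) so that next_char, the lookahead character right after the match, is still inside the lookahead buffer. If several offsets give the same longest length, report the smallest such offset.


Try each offset into the search buffer:
  offset=1 (pos 6, char 'a'): match length 0
  offset=2 (pos 5, char 'b'): match length 0
  offset=3 (pos 4, char 'f'): match length 2
  offset=4 (pos 3, char 'b'): match length 0
  offset=5 (pos 2, char 'f'): match length 2
  offset=6 (pos 1, char 'b'): match length 0
  offset=7 (pos 0, char 'a'): match length 0
Longest match has length 2, found at offsets 3, 5; take the smallest, offset 3.
next_char = character at position 7 + 2 = 9 -> 'b'

Best match: offset=3, length=2 (matching 'fb' starting at position 4)
LZ77 triple: (3, 2, 'b')


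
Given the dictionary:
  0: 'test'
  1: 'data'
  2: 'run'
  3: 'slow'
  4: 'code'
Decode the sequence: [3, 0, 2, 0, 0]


Look up each index in the dictionary:
  3 -> 'slow'
  0 -> 'test'
  2 -> 'run'
  0 -> 'test'
  0 -> 'test'

Decoded: "slow test run test test"


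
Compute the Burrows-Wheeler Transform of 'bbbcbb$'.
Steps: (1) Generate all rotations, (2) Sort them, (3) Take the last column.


Rotations (sorted):
  0: $bbbcbb -> last char: b
  1: b$bbbcb -> last char: b
  2: bb$bbbc -> last char: c
  3: bbbcbb$ -> last char: $
  4: bbcbb$b -> last char: b
  5: bcbb$bb -> last char: b
  6: cbb$bbb -> last char: b


BWT = bbc$bbb


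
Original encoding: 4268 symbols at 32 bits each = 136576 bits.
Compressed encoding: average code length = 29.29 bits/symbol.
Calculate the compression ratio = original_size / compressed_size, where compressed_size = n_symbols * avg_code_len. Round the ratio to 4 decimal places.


original_size = n_symbols * orig_bits = 4268 * 32 = 136576 bits
compressed_size = n_symbols * avg_code_len = 4268 * 29.29 = 125009.72 bits
ratio = original_size / compressed_size = 136576 / 125009.72 = 1.0925

Compression ratio = 1.0925


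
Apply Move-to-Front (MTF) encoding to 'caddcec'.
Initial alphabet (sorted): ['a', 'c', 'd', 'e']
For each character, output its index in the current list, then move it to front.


MTF encoding:
'c': index 1 in ['a', 'c', 'd', 'e'] -> ['c', 'a', 'd', 'e']
'a': index 1 in ['c', 'a', 'd', 'e'] -> ['a', 'c', 'd', 'e']
'd': index 2 in ['a', 'c', 'd', 'e'] -> ['d', 'a', 'c', 'e']
'd': index 0 in ['d', 'a', 'c', 'e'] -> ['d', 'a', 'c', 'e']
'c': index 2 in ['d', 'a', 'c', 'e'] -> ['c', 'd', 'a', 'e']
'e': index 3 in ['c', 'd', 'a', 'e'] -> ['e', 'c', 'd', 'a']
'c': index 1 in ['e', 'c', 'd', 'a'] -> ['c', 'e', 'd', 'a']


Output: [1, 1, 2, 0, 2, 3, 1]


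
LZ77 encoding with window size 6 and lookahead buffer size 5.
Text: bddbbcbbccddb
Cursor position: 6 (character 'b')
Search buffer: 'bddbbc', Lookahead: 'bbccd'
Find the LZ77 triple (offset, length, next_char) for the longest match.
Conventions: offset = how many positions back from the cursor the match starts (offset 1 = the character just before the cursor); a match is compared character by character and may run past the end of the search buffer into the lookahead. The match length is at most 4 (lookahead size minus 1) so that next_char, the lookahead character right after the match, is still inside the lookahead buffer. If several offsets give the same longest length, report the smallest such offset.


Try each offset into the search buffer:
  offset=1 (pos 5, char 'c'): match length 0
  offset=2 (pos 4, char 'b'): match length 1
  offset=3 (pos 3, char 'b'): match length 3
  offset=4 (pos 2, char 'd'): match length 0
  offset=5 (pos 1, char 'd'): match length 0
  offset=6 (pos 0, char 'b'): match length 1
Longest match has length 3 at offset 3.
next_char = character at position 6 + 3 = 9 -> 'c'

Best match: offset=3, length=3 (matching 'bbc' starting at position 3)
LZ77 triple: (3, 3, 'c')


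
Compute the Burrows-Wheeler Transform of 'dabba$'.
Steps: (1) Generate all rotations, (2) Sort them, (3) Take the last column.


Rotations (sorted):
  0: $dabba -> last char: a
  1: a$dabb -> last char: b
  2: abba$d -> last char: d
  3: ba$dab -> last char: b
  4: bba$da -> last char: a
  5: dabba$ -> last char: $


BWT = abdba$


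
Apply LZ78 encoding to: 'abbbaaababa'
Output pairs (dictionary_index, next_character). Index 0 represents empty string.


LZ78 encoding steps:
Dictionary: {0: ''}
Step 1: w='' (idx 0), next='a' -> output (0, 'a'), add 'a' as idx 1
Step 2: w='' (idx 0), next='b' -> output (0, 'b'), add 'b' as idx 2
Step 3: w='b' (idx 2), next='b' -> output (2, 'b'), add 'bb' as idx 3
Step 4: w='a' (idx 1), next='a' -> output (1, 'a'), add 'aa' as idx 4
Step 5: w='a' (idx 1), next='b' -> output (1, 'b'), add 'ab' as idx 5
Step 6: w='ab' (idx 5), next='a' -> output (5, 'a'), add 'aba' as idx 6


Encoded: [(0, 'a'), (0, 'b'), (2, 'b'), (1, 'a'), (1, 'b'), (5, 'a')]


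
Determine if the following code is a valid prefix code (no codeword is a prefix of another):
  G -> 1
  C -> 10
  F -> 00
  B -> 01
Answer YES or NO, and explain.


Checking each pair (does one codeword prefix another?):
  G='1' vs C='10': prefix -- VIOLATION

NO -- this is NOT a valid prefix code. G (1) is a prefix of C (10).


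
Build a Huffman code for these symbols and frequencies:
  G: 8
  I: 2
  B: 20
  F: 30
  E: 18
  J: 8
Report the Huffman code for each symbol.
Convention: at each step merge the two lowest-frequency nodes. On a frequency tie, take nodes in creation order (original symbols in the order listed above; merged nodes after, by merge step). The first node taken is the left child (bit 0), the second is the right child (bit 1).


Huffman tree construction:
Step 1: Merge I(2) + G(8) = 10
Step 2: Merge J(8) + (I+G)(10) = 18
Step 3: Merge E(18) + (J+(I+G))(18) = 36
Step 4: Merge B(20) + F(30) = 50
Step 5: Merge (E+(J+(I+G)))(36) + (B+F)(50) = 86
Read each symbol's code off the tree from the root (left child = 0, right child = 1).

Codes:
  G: 0111 (length 4)
  I: 0110 (length 4)
  B: 10 (length 2)
  F: 11 (length 2)
  E: 00 (length 2)
  J: 010 (length 3)
Average code length: 200/86 = 2.3256 bits/symbol


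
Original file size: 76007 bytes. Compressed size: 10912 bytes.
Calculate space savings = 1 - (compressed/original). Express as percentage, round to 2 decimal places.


ratio = compressed/original = 10912/76007 = 0.143566
savings = 1 - ratio = 1 - 0.143566 = 0.856434
as a percentage: 0.856434 * 100 = 85.64%

Space savings = 1 - 10912/76007 = 85.64%


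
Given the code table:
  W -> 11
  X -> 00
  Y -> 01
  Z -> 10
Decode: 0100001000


Decoding:
01 -> Y
00 -> X
00 -> X
10 -> Z
00 -> X


Result: YXXZX


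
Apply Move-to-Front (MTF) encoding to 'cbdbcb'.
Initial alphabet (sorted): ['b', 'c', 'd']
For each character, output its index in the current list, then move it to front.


MTF encoding:
'c': index 1 in ['b', 'c', 'd'] -> ['c', 'b', 'd']
'b': index 1 in ['c', 'b', 'd'] -> ['b', 'c', 'd']
'd': index 2 in ['b', 'c', 'd'] -> ['d', 'b', 'c']
'b': index 1 in ['d', 'b', 'c'] -> ['b', 'd', 'c']
'c': index 2 in ['b', 'd', 'c'] -> ['c', 'b', 'd']
'b': index 1 in ['c', 'b', 'd'] -> ['b', 'c', 'd']


Output: [1, 1, 2, 1, 2, 1]


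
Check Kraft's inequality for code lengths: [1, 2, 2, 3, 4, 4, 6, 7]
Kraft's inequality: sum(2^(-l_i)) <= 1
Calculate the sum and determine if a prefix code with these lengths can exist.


Sum = 2^(-1) + 2^(-2) + 2^(-2) + 2^(-3) + 2^(-4) + 2^(-4) + 2^(-6) + 2^(-7)
    = 0.5 + 0.25 + 0.25 + 0.125 + 0.0625 + 0.0625 + 0.015625 + 0.0078125
    = 163/128 = 1.2734375
Since 1.2734375 > 1, Kraft's inequality is NOT satisfied.
A prefix code with these lengths CANNOT exist.

Kraft sum = 1.2734375. Not satisfied.


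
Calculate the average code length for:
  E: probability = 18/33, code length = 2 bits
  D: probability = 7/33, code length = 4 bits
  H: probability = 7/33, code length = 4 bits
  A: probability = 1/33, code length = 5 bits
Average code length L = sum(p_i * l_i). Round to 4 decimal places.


Weighted contributions p_i * l_i:
  E: (18/33) * 2 = 36/33
  D: (7/33) * 4 = 28/33
  H: (7/33) * 4 = 28/33
  A: (1/33) * 5 = 5/33
Sum = (36 + 28 + 28 + 5)/33 = 97/33

L = 97/33 = 2.9394 bits/symbol


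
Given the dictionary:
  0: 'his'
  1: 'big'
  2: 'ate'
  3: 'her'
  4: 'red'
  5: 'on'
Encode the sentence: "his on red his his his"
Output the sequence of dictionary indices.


Look up each word in the dictionary:
  'his' -> 0
  'on' -> 5
  'red' -> 4
  'his' -> 0
  'his' -> 0
  'his' -> 0

Encoded: [0, 5, 4, 0, 0, 0]


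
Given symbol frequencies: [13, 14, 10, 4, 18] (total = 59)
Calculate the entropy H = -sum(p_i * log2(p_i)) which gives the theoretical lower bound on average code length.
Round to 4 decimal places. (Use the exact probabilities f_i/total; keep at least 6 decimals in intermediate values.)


Per-symbol terms -p_i * log2(p_i) with p_i = f_i/59:
  p = 13/59 = 0.220339: log2(p) = -2.182203, -p*log2(p) = 0.480824
  p = 14/59 = 0.237288: log2(p) = -2.075288, -p*log2(p) = 0.492441
  p = 10/59 = 0.169492: log2(p) = -2.560715, -p*log2(p) = 0.434019
  p = 4/59 = 0.067797: log2(p) = -3.882643, -p*log2(p) = 0.263230
  p = 18/59 = 0.305085: log2(p) = -1.712718, -p*log2(p) = 0.522524
H = 0.480824 + 0.492441 + 0.434019 + 0.263230 + 0.522524 = 2.193038

H = 2.193 bits/symbol


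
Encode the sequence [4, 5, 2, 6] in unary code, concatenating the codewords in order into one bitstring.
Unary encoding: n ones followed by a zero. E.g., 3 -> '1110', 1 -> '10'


Encode each number as n ones followed by a terminating 0:
  4 -> 11110 (5 bits)
  5 -> 111110 (6 bits)
  2 -> 110 (3 bits)
  6 -> 1111110 (7 bits)
Total length = 5 + 6 + 3 + 7 = 21 bits.

Unary([4, 5, 2, 6]) = 111101111101101111110 (21 bits)


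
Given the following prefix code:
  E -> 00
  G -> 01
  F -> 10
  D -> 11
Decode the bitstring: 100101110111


Decoding step by step:
Bits 10 -> F
Bits 01 -> G
Bits 01 -> G
Bits 11 -> D
Bits 01 -> G
Bits 11 -> D


Decoded message: FGGDGD


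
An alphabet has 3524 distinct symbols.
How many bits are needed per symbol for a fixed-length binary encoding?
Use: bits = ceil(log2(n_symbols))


log2(3524) = 11.783
Bracket: 2^11 = 2048 < 3524 <= 2^12 = 4096
So ceil(log2(3524)) = 12

bits = ceil(log2(3524)) = ceil(11.783) = 12 bits


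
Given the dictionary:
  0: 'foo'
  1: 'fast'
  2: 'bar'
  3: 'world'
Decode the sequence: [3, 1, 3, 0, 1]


Look up each index in the dictionary:
  3 -> 'world'
  1 -> 'fast'
  3 -> 'world'
  0 -> 'foo'
  1 -> 'fast'

Decoded: "world fast world foo fast"


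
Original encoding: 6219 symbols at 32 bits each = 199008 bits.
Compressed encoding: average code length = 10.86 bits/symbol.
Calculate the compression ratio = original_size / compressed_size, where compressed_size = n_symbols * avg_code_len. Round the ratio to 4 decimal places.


original_size = n_symbols * orig_bits = 6219 * 32 = 199008 bits
compressed_size = n_symbols * avg_code_len = 6219 * 10.86 = 67538.34 bits
ratio = original_size / compressed_size = 199008 / 67538.34 = 2.9466

Compression ratio = 2.9466


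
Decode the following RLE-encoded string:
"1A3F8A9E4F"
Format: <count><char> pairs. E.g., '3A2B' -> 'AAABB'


Expanding each <count><char> pair:
  1A -> 'A'
  3F -> 'FFF'
  8A -> 'AAAAAAAA'
  9E -> 'EEEEEEEEE'
  4F -> 'FFFF'

Decoded = AFFFAAAAAAAAEEEEEEEEEFFFF


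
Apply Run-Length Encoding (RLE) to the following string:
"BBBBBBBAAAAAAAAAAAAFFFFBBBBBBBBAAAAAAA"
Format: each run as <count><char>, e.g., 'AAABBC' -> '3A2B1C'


Scanning runs left to right:
  i=0: run of 'B' x 7 -> '7B'
  i=7: run of 'A' x 12 -> '12A'
  i=19: run of 'F' x 4 -> '4F'
  i=23: run of 'B' x 8 -> '8B'
  i=31: run of 'A' x 7 -> '7A'

RLE = 7B12A4F8B7A


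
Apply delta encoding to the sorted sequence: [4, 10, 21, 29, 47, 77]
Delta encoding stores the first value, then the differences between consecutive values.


First value: 4
Deltas:
  10 - 4 = 6
  21 - 10 = 11
  29 - 21 = 8
  47 - 29 = 18
  77 - 47 = 30


Delta encoded: [4, 6, 11, 8, 18, 30]


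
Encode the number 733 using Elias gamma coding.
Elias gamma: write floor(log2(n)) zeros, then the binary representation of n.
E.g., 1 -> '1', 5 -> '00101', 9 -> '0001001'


num_bits = floor(log2(733)) + 1 = 10
leading_zeros = num_bits - 1 = 9
binary(733) = 1011011101

Elias gamma(733) = '000000000' + '1011011101' = 0000000001011011101 (19 bits)


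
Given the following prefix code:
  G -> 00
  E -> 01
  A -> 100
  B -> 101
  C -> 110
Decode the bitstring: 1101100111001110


Decoding step by step:
Bits 110 -> C
Bits 110 -> C
Bits 01 -> E
Bits 110 -> C
Bits 01 -> E
Bits 110 -> C


Decoded message: CCECEC


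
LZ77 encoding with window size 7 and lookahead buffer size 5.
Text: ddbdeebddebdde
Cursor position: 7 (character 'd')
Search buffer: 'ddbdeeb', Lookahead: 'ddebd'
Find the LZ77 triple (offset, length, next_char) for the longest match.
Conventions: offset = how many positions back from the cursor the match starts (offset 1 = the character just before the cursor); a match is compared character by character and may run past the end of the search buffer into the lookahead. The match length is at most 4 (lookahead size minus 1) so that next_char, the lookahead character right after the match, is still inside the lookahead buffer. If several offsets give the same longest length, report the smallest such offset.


Try each offset into the search buffer:
  offset=1 (pos 6, char 'b'): match length 0
  offset=2 (pos 5, char 'e'): match length 0
  offset=3 (pos 4, char 'e'): match length 0
  offset=4 (pos 3, char 'd'): match length 1
  offset=5 (pos 2, char 'b'): match length 0
  offset=6 (pos 1, char 'd'): match length 1
  offset=7 (pos 0, char 'd'): match length 2
Longest match has length 2 at offset 7.
next_char = character at position 7 + 2 = 9 -> 'e'

Best match: offset=7, length=2 (matching 'dd' starting at position 0)
LZ77 triple: (7, 2, 'e')


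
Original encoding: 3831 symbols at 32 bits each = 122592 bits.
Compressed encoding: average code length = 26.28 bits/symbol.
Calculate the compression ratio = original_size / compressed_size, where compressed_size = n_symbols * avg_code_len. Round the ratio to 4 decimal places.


original_size = n_symbols * orig_bits = 3831 * 32 = 122592 bits
compressed_size = n_symbols * avg_code_len = 3831 * 26.28 = 100678.68 bits
ratio = original_size / compressed_size = 122592 / 100678.68 = 1.2177

Compression ratio = 1.2177


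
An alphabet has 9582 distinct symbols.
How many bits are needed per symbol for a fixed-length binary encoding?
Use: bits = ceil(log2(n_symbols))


log2(9582) = 13.2261
Bracket: 2^13 = 8192 < 9582 <= 2^14 = 16384
So ceil(log2(9582)) = 14

bits = ceil(log2(9582)) = ceil(13.2261) = 14 bits


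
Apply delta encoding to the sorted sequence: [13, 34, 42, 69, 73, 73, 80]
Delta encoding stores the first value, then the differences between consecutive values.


First value: 13
Deltas:
  34 - 13 = 21
  42 - 34 = 8
  69 - 42 = 27
  73 - 69 = 4
  73 - 73 = 0
  80 - 73 = 7


Delta encoded: [13, 21, 8, 27, 4, 0, 7]


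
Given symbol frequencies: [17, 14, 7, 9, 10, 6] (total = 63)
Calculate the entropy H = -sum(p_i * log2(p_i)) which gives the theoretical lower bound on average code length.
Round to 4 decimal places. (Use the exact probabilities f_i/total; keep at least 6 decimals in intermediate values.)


Per-symbol terms -p_i * log2(p_i) with p_i = f_i/63:
  p = 17/63 = 0.269841: log2(p) = -1.889817, -p*log2(p) = 0.509951
  p = 14/63 = 0.222222: log2(p) = -2.169925, -p*log2(p) = 0.482206
  p = 7/63 = 0.111111: log2(p) = -3.169925, -p*log2(p) = 0.352214
  p = 9/63 = 0.142857: log2(p) = -2.807355, -p*log2(p) = 0.401051
  p = 10/63 = 0.158730: log2(p) = -2.655352, -p*log2(p) = 0.421484
  p = 6/63 = 0.095238: log2(p) = -3.392317, -p*log2(p) = 0.323078
H = 0.509951 + 0.482206 + 0.352214 + 0.401051 + 0.421484 + 0.323078 = 2.489984

H = 2.49 bits/symbol


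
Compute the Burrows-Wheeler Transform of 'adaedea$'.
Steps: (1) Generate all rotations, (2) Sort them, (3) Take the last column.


Rotations (sorted):
  0: $adaedea -> last char: a
  1: a$adaede -> last char: e
  2: adaedea$ -> last char: $
  3: aedea$ad -> last char: d
  4: daedea$a -> last char: a
  5: dea$adae -> last char: e
  6: ea$adaed -> last char: d
  7: edea$ada -> last char: a


BWT = ae$daeda


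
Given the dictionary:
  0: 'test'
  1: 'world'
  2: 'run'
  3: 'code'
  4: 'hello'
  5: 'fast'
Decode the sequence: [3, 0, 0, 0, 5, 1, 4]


Look up each index in the dictionary:
  3 -> 'code'
  0 -> 'test'
  0 -> 'test'
  0 -> 'test'
  5 -> 'fast'
  1 -> 'world'
  4 -> 'hello'

Decoded: "code test test test fast world hello"


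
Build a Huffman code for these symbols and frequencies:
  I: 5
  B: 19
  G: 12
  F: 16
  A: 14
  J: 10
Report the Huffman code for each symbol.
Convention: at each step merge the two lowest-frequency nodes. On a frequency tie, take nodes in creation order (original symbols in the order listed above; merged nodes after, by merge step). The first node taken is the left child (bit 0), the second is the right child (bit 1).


Huffman tree construction:
Step 1: Merge I(5) + J(10) = 15
Step 2: Merge G(12) + A(14) = 26
Step 3: Merge (I+J)(15) + F(16) = 31
Step 4: Merge B(19) + (G+A)(26) = 45
Step 5: Merge ((I+J)+F)(31) + (B+(G+A))(45) = 76
Read each symbol's code off the tree from the root (left child = 0, right child = 1).

Codes:
  I: 000 (length 3)
  B: 10 (length 2)
  G: 110 (length 3)
  F: 01 (length 2)
  A: 111 (length 3)
  J: 001 (length 3)
Average code length: 193/76 = 2.5395 bits/symbol


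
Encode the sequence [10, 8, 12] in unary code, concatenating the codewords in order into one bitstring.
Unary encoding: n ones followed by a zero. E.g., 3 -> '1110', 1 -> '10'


Encode each number as n ones followed by a terminating 0:
  10 -> 11111111110 (11 bits)
  8 -> 111111110 (9 bits)
  12 -> 1111111111110 (13 bits)
Total length = 11 + 9 + 13 = 33 bits.

Unary([10, 8, 12]) = 111111111101111111101111111111110 (33 bits)


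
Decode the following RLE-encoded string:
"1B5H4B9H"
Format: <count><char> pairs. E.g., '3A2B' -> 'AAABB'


Expanding each <count><char> pair:
  1B -> 'B'
  5H -> 'HHHHH'
  4B -> 'BBBB'
  9H -> 'HHHHHHHHH'

Decoded = BHHHHHBBBBHHHHHHHHH


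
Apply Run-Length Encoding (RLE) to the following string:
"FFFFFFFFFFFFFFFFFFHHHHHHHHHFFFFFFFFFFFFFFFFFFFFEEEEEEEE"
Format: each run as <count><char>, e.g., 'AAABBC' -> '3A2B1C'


Scanning runs left to right:
  i=0: run of 'F' x 18 -> '18F'
  i=18: run of 'H' x 9 -> '9H'
  i=27: run of 'F' x 20 -> '20F'
  i=47: run of 'E' x 8 -> '8E'

RLE = 18F9H20F8E


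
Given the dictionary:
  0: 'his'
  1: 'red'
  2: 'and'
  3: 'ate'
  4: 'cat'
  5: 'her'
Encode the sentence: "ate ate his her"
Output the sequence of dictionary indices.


Look up each word in the dictionary:
  'ate' -> 3
  'ate' -> 3
  'his' -> 0
  'her' -> 5

Encoded: [3, 3, 0, 5]


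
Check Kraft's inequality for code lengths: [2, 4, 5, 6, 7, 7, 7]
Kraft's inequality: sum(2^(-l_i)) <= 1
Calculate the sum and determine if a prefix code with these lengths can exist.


Sum = 2^(-2) + 2^(-4) + 2^(-5) + 2^(-6) + 2^(-7) + 2^(-7) + 2^(-7)
    = 0.25 + 0.0625 + 0.03125 + 0.015625 + 0.0078125 + 0.0078125 + 0.0078125
    = 49/128 = 0.3828125
Since 0.3828125 <= 1, Kraft's inequality IS satisfied.
A prefix code with these lengths CAN exist.

Kraft sum = 0.3828125. Satisfied.


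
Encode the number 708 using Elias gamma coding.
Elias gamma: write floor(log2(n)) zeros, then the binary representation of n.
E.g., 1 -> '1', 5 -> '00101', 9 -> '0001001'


num_bits = floor(log2(708)) + 1 = 10
leading_zeros = num_bits - 1 = 9
binary(708) = 1011000100

Elias gamma(708) = '000000000' + '1011000100' = 0000000001011000100 (19 bits)


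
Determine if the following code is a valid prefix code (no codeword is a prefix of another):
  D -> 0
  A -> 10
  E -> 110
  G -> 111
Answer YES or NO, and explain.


Checking each pair (does one codeword prefix another?):
  D='0' vs A='10': no prefix
  D='0' vs E='110': no prefix
  D='0' vs G='111': no prefix
  A='10' vs D='0': no prefix
  A='10' vs E='110': no prefix
  A='10' vs G='111': no prefix
  E='110' vs D='0': no prefix
  E='110' vs A='10': no prefix
  E='110' vs G='111': no prefix
  G='111' vs D='0': no prefix
  G='111' vs A='10': no prefix
  G='111' vs E='110': no prefix
No violation found over all pairs.

YES -- this is a valid prefix code. No codeword is a prefix of any other codeword.


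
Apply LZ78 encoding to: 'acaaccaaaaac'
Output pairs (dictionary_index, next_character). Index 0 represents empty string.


LZ78 encoding steps:
Dictionary: {0: ''}
Step 1: w='' (idx 0), next='a' -> output (0, 'a'), add 'a' as idx 1
Step 2: w='' (idx 0), next='c' -> output (0, 'c'), add 'c' as idx 2
Step 3: w='a' (idx 1), next='a' -> output (1, 'a'), add 'aa' as idx 3
Step 4: w='c' (idx 2), next='c' -> output (2, 'c'), add 'cc' as idx 4
Step 5: w='aa' (idx 3), next='a' -> output (3, 'a'), add 'aaa' as idx 5
Step 6: w='aa' (idx 3), next='c' -> output (3, 'c'), add 'aac' as idx 6


Encoded: [(0, 'a'), (0, 'c'), (1, 'a'), (2, 'c'), (3, 'a'), (3, 'c')]


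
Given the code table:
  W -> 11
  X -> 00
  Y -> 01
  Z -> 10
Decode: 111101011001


Decoding:
11 -> W
11 -> W
01 -> Y
01 -> Y
10 -> Z
01 -> Y


Result: WWYYZY


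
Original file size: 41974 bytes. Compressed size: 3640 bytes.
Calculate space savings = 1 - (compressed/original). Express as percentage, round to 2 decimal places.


ratio = compressed/original = 3640/41974 = 0.08672
savings = 1 - ratio = 1 - 0.08672 = 0.91328
as a percentage: 0.91328 * 100 = 91.33%

Space savings = 1 - 3640/41974 = 91.33%


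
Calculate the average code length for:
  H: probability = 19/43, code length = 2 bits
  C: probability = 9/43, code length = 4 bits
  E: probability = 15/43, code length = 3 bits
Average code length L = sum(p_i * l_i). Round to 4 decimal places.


Weighted contributions p_i * l_i:
  H: (19/43) * 2 = 38/43
  C: (9/43) * 4 = 36/43
  E: (15/43) * 3 = 45/43
Sum = (38 + 36 + 45)/43 = 119/43

L = 119/43 = 2.7674 bits/symbol


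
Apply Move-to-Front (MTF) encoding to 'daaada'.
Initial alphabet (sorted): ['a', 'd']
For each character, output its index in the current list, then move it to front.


MTF encoding:
'd': index 1 in ['a', 'd'] -> ['d', 'a']
'a': index 1 in ['d', 'a'] -> ['a', 'd']
'a': index 0 in ['a', 'd'] -> ['a', 'd']
'a': index 0 in ['a', 'd'] -> ['a', 'd']
'd': index 1 in ['a', 'd'] -> ['d', 'a']
'a': index 1 in ['d', 'a'] -> ['a', 'd']


Output: [1, 1, 0, 0, 1, 1]


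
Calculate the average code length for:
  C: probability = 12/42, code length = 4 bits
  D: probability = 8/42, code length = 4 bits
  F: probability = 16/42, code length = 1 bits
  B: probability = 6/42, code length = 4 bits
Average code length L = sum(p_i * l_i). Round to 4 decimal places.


Weighted contributions p_i * l_i:
  C: (12/42) * 4 = 48/42
  D: (8/42) * 4 = 32/42
  F: (16/42) * 1 = 16/42
  B: (6/42) * 4 = 24/42
Sum = (48 + 32 + 16 + 24)/42 = 120/42

L = 120/42 = 2.8571 bits/symbol


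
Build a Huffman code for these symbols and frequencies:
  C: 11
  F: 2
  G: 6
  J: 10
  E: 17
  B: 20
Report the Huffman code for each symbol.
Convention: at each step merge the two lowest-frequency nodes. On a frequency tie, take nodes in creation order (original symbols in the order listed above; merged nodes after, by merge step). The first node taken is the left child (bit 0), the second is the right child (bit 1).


Huffman tree construction:
Step 1: Merge F(2) + G(6) = 8
Step 2: Merge (F+G)(8) + J(10) = 18
Step 3: Merge C(11) + E(17) = 28
Step 4: Merge ((F+G)+J)(18) + B(20) = 38
Step 5: Merge (C+E)(28) + (((F+G)+J)+B)(38) = 66
Read each symbol's code off the tree from the root (left child = 0, right child = 1).

Codes:
  C: 00 (length 2)
  F: 1000 (length 4)
  G: 1001 (length 4)
  J: 101 (length 3)
  E: 01 (length 2)
  B: 11 (length 2)
Average code length: 158/66 = 2.3939 bits/symbol


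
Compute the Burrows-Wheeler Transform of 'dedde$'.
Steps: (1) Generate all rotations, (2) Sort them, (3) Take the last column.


Rotations (sorted):
  0: $dedde -> last char: e
  1: dde$de -> last char: e
  2: de$ded -> last char: d
  3: dedde$ -> last char: $
  4: e$dedd -> last char: d
  5: edde$d -> last char: d


BWT = eed$dd


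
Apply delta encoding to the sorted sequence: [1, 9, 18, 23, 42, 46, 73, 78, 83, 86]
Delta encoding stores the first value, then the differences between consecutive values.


First value: 1
Deltas:
  9 - 1 = 8
  18 - 9 = 9
  23 - 18 = 5
  42 - 23 = 19
  46 - 42 = 4
  73 - 46 = 27
  78 - 73 = 5
  83 - 78 = 5
  86 - 83 = 3


Delta encoded: [1, 8, 9, 5, 19, 4, 27, 5, 5, 3]


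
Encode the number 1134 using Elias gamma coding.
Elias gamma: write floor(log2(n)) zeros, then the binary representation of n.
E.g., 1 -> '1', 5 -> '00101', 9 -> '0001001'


num_bits = floor(log2(1134)) + 1 = 11
leading_zeros = num_bits - 1 = 10
binary(1134) = 10001101110

Elias gamma(1134) = '0000000000' + '10001101110' = 000000000010001101110 (21 bits)


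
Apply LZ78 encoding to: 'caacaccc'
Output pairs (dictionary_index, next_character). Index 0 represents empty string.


LZ78 encoding steps:
Dictionary: {0: ''}
Step 1: w='' (idx 0), next='c' -> output (0, 'c'), add 'c' as idx 1
Step 2: w='' (idx 0), next='a' -> output (0, 'a'), add 'a' as idx 2
Step 3: w='a' (idx 2), next='c' -> output (2, 'c'), add 'ac' as idx 3
Step 4: w='ac' (idx 3), next='c' -> output (3, 'c'), add 'acc' as idx 4
Step 5: w='c' (idx 1), end of input -> output (1, '')


Encoded: [(0, 'c'), (0, 'a'), (2, 'c'), (3, 'c'), (1, '')]


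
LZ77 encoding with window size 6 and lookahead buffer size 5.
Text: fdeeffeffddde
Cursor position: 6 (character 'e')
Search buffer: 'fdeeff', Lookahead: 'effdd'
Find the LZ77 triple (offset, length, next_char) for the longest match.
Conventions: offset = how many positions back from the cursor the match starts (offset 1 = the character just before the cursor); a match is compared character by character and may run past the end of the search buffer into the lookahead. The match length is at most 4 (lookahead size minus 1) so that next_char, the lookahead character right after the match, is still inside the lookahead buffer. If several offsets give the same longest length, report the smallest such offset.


Try each offset into the search buffer:
  offset=1 (pos 5, char 'f'): match length 0
  offset=2 (pos 4, char 'f'): match length 0
  offset=3 (pos 3, char 'e'): match length 3
  offset=4 (pos 2, char 'e'): match length 1
  offset=5 (pos 1, char 'd'): match length 0
  offset=6 (pos 0, char 'f'): match length 0
Longest match has length 3 at offset 3.
next_char = character at position 6 + 3 = 9 -> 'd'

Best match: offset=3, length=3 (matching 'eff' starting at position 3)
LZ77 triple: (3, 3, 'd')


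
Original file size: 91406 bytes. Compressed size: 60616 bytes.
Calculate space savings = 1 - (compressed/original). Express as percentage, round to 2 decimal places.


ratio = compressed/original = 60616/91406 = 0.663151
savings = 1 - ratio = 1 - 0.663151 = 0.336849
as a percentage: 0.336849 * 100 = 33.68%

Space savings = 1 - 60616/91406 = 33.68%


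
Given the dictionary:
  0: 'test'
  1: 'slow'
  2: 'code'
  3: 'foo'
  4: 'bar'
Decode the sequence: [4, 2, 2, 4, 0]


Look up each index in the dictionary:
  4 -> 'bar'
  2 -> 'code'
  2 -> 'code'
  4 -> 'bar'
  0 -> 'test'

Decoded: "bar code code bar test"


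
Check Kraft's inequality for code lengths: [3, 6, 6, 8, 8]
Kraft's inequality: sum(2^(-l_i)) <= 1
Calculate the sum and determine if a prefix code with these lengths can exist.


Sum = 2^(-3) + 2^(-6) + 2^(-6) + 2^(-8) + 2^(-8)
    = 0.125 + 0.015625 + 0.015625 + 0.00390625 + 0.00390625
    = 42/256 = 0.1640625
Since 0.1640625 <= 1, Kraft's inequality IS satisfied.
A prefix code with these lengths CAN exist.

Kraft sum = 0.1640625. Satisfied.


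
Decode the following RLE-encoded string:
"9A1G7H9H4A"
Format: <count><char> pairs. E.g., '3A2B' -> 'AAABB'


Expanding each <count><char> pair:
  9A -> 'AAAAAAAAA'
  1G -> 'G'
  7H -> 'HHHHHHH'
  9H -> 'HHHHHHHHH'
  4A -> 'AAAA'

Decoded = AAAAAAAAAGHHHHHHHHHHHHHHHHAAAA


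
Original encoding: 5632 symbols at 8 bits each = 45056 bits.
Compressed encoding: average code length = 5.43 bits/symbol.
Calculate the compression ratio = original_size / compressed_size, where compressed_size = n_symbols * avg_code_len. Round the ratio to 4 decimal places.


original_size = n_symbols * orig_bits = 5632 * 8 = 45056 bits
compressed_size = n_symbols * avg_code_len = 5632 * 5.43 = 30581.76 bits
ratio = original_size / compressed_size = 45056 / 30581.76 = 1.4733

Compression ratio = 1.4733


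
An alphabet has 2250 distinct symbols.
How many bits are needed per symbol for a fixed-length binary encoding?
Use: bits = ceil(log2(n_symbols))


log2(2250) = 11.1357
Bracket: 2^11 = 2048 < 2250 <= 2^12 = 4096
So ceil(log2(2250)) = 12

bits = ceil(log2(2250)) = ceil(11.1357) = 12 bits


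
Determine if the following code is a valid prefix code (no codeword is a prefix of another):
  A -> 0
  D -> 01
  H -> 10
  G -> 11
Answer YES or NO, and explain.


Checking each pair (does one codeword prefix another?):
  A='0' vs D='01': prefix -- VIOLATION

NO -- this is NOT a valid prefix code. A (0) is a prefix of D (01).


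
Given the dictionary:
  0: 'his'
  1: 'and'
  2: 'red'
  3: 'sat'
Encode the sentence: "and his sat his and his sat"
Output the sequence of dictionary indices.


Look up each word in the dictionary:
  'and' -> 1
  'his' -> 0
  'sat' -> 3
  'his' -> 0
  'and' -> 1
  'his' -> 0
  'sat' -> 3

Encoded: [1, 0, 3, 0, 1, 0, 3]


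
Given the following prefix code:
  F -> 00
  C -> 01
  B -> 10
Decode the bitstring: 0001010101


Decoding step by step:
Bits 00 -> F
Bits 01 -> C
Bits 01 -> C
Bits 01 -> C
Bits 01 -> C


Decoded message: FCCCC


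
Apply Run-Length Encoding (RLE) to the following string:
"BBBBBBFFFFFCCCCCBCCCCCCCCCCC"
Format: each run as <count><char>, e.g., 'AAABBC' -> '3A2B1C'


Scanning runs left to right:
  i=0: run of 'B' x 6 -> '6B'
  i=6: run of 'F' x 5 -> '5F'
  i=11: run of 'C' x 5 -> '5C'
  i=16: run of 'B' x 1 -> '1B'
  i=17: run of 'C' x 11 -> '11C'

RLE = 6B5F5C1B11C


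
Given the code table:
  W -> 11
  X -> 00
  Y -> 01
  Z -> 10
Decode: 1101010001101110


Decoding:
11 -> W
01 -> Y
01 -> Y
00 -> X
01 -> Y
10 -> Z
11 -> W
10 -> Z


Result: WYYXYZWZ


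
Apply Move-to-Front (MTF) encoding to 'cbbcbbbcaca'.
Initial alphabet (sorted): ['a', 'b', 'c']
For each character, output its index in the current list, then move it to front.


MTF encoding:
'c': index 2 in ['a', 'b', 'c'] -> ['c', 'a', 'b']
'b': index 2 in ['c', 'a', 'b'] -> ['b', 'c', 'a']
'b': index 0 in ['b', 'c', 'a'] -> ['b', 'c', 'a']
'c': index 1 in ['b', 'c', 'a'] -> ['c', 'b', 'a']
'b': index 1 in ['c', 'b', 'a'] -> ['b', 'c', 'a']
'b': index 0 in ['b', 'c', 'a'] -> ['b', 'c', 'a']
'b': index 0 in ['b', 'c', 'a'] -> ['b', 'c', 'a']
'c': index 1 in ['b', 'c', 'a'] -> ['c', 'b', 'a']
'a': index 2 in ['c', 'b', 'a'] -> ['a', 'c', 'b']
'c': index 1 in ['a', 'c', 'b'] -> ['c', 'a', 'b']
'a': index 1 in ['c', 'a', 'b'] -> ['a', 'c', 'b']


Output: [2, 2, 0, 1, 1, 0, 0, 1, 2, 1, 1]


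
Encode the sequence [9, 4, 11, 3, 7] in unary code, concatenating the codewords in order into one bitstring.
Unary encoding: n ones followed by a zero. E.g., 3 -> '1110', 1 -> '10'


Encode each number as n ones followed by a terminating 0:
  9 -> 1111111110 (10 bits)
  4 -> 11110 (5 bits)
  11 -> 111111111110 (12 bits)
  3 -> 1110 (4 bits)
  7 -> 11111110 (8 bits)
Total length = 10 + 5 + 12 + 4 + 8 = 39 bits.

Unary([9, 4, 11, 3, 7]) = 111111111011110111111111110111011111110 (39 bits)


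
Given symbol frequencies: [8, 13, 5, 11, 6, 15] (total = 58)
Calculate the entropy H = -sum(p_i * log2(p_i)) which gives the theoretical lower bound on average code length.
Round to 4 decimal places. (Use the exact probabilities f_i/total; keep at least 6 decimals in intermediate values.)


Per-symbol terms -p_i * log2(p_i) with p_i = f_i/58:
  p = 8/58 = 0.137931: log2(p) = -2.857981, -p*log2(p) = 0.394204
  p = 13/58 = 0.224138: log2(p) = -2.157541, -p*log2(p) = 0.483587
  p = 5/58 = 0.086207: log2(p) = -3.536053, -p*log2(p) = 0.304832
  p = 11/58 = 0.189655: log2(p) = -2.398549, -p*log2(p) = 0.454897
  p = 6/58 = 0.103448: log2(p) = -3.273018, -p*log2(p) = 0.338588
  p = 15/58 = 0.258621: log2(p) = -1.951090, -p*log2(p) = 0.504592
H = 0.394204 + 0.483587 + 0.304832 + 0.454897 + 0.338588 + 0.504592 = 2.480700

H = 2.4807 bits/symbol


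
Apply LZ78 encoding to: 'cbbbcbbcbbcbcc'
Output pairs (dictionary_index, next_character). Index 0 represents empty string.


LZ78 encoding steps:
Dictionary: {0: ''}
Step 1: w='' (idx 0), next='c' -> output (0, 'c'), add 'c' as idx 1
Step 2: w='' (idx 0), next='b' -> output (0, 'b'), add 'b' as idx 2
Step 3: w='b' (idx 2), next='b' -> output (2, 'b'), add 'bb' as idx 3
Step 4: w='c' (idx 1), next='b' -> output (1, 'b'), add 'cb' as idx 4
Step 5: w='b' (idx 2), next='c' -> output (2, 'c'), add 'bc' as idx 5
Step 6: w='bb' (idx 3), next='c' -> output (3, 'c'), add 'bbc' as idx 6
Step 7: w='bc' (idx 5), next='c' -> output (5, 'c'), add 'bcc' as idx 7


Encoded: [(0, 'c'), (0, 'b'), (2, 'b'), (1, 'b'), (2, 'c'), (3, 'c'), (5, 'c')]
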